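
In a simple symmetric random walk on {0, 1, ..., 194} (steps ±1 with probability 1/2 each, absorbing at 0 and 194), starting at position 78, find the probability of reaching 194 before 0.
P(hit 194 before 0) = 78/194 = 39/97

Let u_k = P(hit 194 before 0 | start at k). Then u_0 = 0, u_194 = 1, and u_k = u_{k-1}/2 + u_{k+1}/2 for 1 ≤ k ≤ 193. This harmonic recurrence is solved by u_k = k/194, giving u_78 = 78/194 = 39/97.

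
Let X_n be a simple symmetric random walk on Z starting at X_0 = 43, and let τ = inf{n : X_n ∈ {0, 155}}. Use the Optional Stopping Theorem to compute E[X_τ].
E[X_τ] = 43

X_n is a martingale and τ is a bounded-mean stopping time (indeed τ is finite a.s. with bounded expectation since the walk is in a bounded region). By the OST, E[X_τ] = E[X_0] = 43. Equivalently: E[X_τ] = 155 · P(hit 155 first) + 0 · P(hit 0 first) = 155 · (43/155) = 43.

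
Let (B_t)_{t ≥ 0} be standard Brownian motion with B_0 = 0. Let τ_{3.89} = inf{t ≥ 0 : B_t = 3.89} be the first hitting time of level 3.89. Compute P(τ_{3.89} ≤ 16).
P(τ_{3.89} ≤ 16) = 2(1 − Φ(3.89/√16)) = 2(1 − Φ(0.9725)) ≈ 0.3308

By the reflection principle for standard BM, P(τ_b ≤ t) = 2 · P(B_t ≥ b). Since B_t ~ N(0, t), P(B_t ≥ 3.89) = 1 − Φ(3.89/√t) = 1 − Φ(3.89/√16) = 1 − Φ(0.9725) ≈ 0.16540. Doubling: P(τ_{3.89} ≤ 16) ≈ 2 · 0.16540 = 0.33080 ≈ 0.3308.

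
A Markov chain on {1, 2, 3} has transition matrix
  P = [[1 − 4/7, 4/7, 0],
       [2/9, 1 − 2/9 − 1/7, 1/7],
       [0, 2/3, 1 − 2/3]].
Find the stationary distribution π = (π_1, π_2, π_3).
π = (49/202, 63/101, 27/202)

This is a birth-death chain on three states, which satisfies detailed balance: π_1 · P_{12} = π_2 · P_{21} and π_2 · P_{23} = π_3 · P_{32}.
From π_1 · 4/7 = π_2 · 2/9: π_2/π_1 = (4/7)/(2/9) = 18/7.
From π_2 · 1/7 = π_3 · 2/3: π_3/π_2 = (1/7)/(2/3) = 3/14.
Take π_1 proportional to 1; then unnormalized π = (1, 18/7, 27/49). Normalize by dividing by the sum 202/49:
  π = (49/202, 63/101, 27/202).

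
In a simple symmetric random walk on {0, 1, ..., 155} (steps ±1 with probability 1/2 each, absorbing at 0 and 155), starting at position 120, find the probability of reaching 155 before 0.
P(hit 155 before 0) = 120/155 = 24/31

Let u_k = P(hit 155 before 0 | start at k). Then u_0 = 0, u_155 = 1, and u_k = u_{k-1}/2 + u_{k+1}/2 for 1 ≤ k ≤ 154. This harmonic recurrence is solved by u_k = k/155, giving u_120 = 120/155 = 24/31.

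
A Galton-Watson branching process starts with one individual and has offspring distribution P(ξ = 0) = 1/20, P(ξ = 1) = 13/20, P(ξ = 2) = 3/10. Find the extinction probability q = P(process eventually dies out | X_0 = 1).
q = 1/6

The pgf is f(s) = 1/20 + 13/20·s + 3/10·s². The extinction probability q is the smallest fixed point of f in [0, 1]. Setting s = f(s):
  3/10·s² + (13/20 − 1)·s + 1/20 = 0
  3/10·s² − (1/20 + 3/10)·s + 1/20 = 0
which factors as (s − 1)·(3/10·s − 1/20) = 0, giving roots s = 1 and s = (1/20)/(3/10) = 1/6.
Mean offspring μ = 13/20 + 2·3/10 = 5/4 > 1 (supercritical), so q < 1. The extinction probability is the smaller root: q = (1/20)/(3/10) = 1/6.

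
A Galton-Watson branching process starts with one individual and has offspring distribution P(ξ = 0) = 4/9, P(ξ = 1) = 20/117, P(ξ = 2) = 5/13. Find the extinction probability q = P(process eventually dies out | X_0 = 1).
q = 1

Mean offspring μ = 0·4/9 + 1·20/117 + 2·5/13 = 110/117 ≤ 1. For μ ≤ 1 with offspring not concentrated at 1, the Galton-Watson process goes extinct almost surely, so q = 1.
(Algebraic check: The pgf is f(s) = 4/9 + 20/117·s + 5/13·s². The extinction probability q is the smallest fixed point of f in [0, 1]. Setting s = f(s):
  5/13·s² + (20/117 − 1)·s + 4/9 = 0
  5/13·s² − (4/9 + 5/13)·s + 4/9 = 0
which factors as (s − 1)·(5/13·s − 4/9) = 0, giving roots s = 1 and s = (4/9)/(5/13) = 52/45. Since 52/45 ≥ 1, the smallest root in [0, 1] is s = 1.)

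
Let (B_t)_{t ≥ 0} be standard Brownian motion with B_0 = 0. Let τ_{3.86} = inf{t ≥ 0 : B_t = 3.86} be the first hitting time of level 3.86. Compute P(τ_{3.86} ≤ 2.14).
P(τ_{3.86} ≤ 2.14) = 2(1 − Φ(3.86/√2.14)) = 2(1 − Φ(2.6386)) ≈ 0.0083

By the reflection principle for standard BM, P(τ_b ≤ t) = 2 · P(B_t ≥ b). Since B_t ~ N(0, t), P(B_t ≥ 3.86) = 1 − Φ(3.86/√t) = 1 − Φ(3.86/√2.14) = 1 − Φ(2.6386) ≈ 0.00416. Doubling: P(τ_{3.86} ≤ 2.14) ≈ 2 · 0.00416 = 0.00832 ≈ 0.0083.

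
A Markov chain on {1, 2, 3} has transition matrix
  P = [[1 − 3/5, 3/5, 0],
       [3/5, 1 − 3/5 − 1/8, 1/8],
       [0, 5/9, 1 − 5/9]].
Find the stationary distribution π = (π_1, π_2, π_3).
π = (40/89, 40/89, 9/89)

This is a birth-death chain on three states, which satisfies detailed balance: π_1 · P_{12} = π_2 · P_{21} and π_2 · P_{23} = π_3 · P_{32}.
From π_1 · 3/5 = π_2 · 3/5: π_2/π_1 = (3/5)/(3/5) = 1.
From π_2 · 1/8 = π_3 · 5/9: π_3/π_2 = (1/8)/(5/9) = 9/40.
Take π_1 proportional to 1; then unnormalized π = (1, 1, 9/40). Normalize by dividing by the sum 89/40:
  π = (40/89, 40/89, 9/89).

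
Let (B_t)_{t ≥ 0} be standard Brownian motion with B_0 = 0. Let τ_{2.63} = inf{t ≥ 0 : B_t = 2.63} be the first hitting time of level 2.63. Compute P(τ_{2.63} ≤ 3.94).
P(τ_{2.63} ≤ 3.94) = 2(1 − Φ(2.63/√3.94)) = 2(1 − Φ(1.3250)) ≈ 0.1852

By the reflection principle for standard BM, P(τ_b ≤ t) = 2 · P(B_t ≥ b). Since B_t ~ N(0, t), P(B_t ≥ 2.63) = 1 − Φ(2.63/√t) = 1 − Φ(2.63/√3.94) = 1 − Φ(1.3250) ≈ 0.09259. Doubling: P(τ_{2.63} ≤ 3.94) ≈ 2 · 0.09259 = 0.18518 ≈ 0.1852.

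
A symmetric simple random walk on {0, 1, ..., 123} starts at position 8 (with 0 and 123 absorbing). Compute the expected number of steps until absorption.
E[τ | X_0 = 8] = 920

Let v_k = E[τ | X_0 = k]. Boundary: v_0 = v_123 = 0. Recurrence: v_k = 1 + (v_{k-1} + v_{k+1})/2 for 1 ≤ k ≤ 122. The particular solution to v_k − (v_{k-1} + v_{k+1})/2 = 1 is v_k = −k^2. Adding homogeneous solution A + B k and matching boundaries gives v_k = k (123 − k). Substituting k = 8: v_8 = 8 · 115 = 920.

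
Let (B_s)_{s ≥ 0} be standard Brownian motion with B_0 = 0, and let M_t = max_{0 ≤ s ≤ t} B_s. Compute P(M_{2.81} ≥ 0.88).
P(M_{2.81} ≥ 0.88) = 2·P(B_{2.81} ≥ 0.88) = 2(1 − Φ(0.88/√2.81)) ≈ 0.5996

By the reflection principle for Brownian motion, P(M_t ≥ a) = 2 · P(B_t ≥ a) for a ≥ 0. Since B_t ~ N(0, t), P(B_t ≥ 0.88) = 1 − Φ(0.88/√t) = 1 − Φ(0.88/√2.81) = 1 − Φ(0.5250). So
  P(M_{2.81} ≥ 0.88) = 2(1 − Φ(0.5250)) ≈ 0.5996.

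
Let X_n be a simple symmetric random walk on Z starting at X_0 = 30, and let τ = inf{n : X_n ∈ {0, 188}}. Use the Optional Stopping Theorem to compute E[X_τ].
E[X_τ] = 30

X_n is a martingale and τ is a bounded-mean stopping time (indeed τ is finite a.s. with bounded expectation since the walk is in a bounded region). By the OST, E[X_τ] = E[X_0] = 30. Equivalently: E[X_τ] = 188 · P(hit 188 first) + 0 · P(hit 0 first) = 188 · (30/188) = 30.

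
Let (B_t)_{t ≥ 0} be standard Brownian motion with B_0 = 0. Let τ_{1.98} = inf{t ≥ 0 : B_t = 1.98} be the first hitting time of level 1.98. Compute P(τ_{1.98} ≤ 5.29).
P(τ_{1.98} ≤ 5.29) = 2(1 − Φ(1.98/√5.29)) = 2(1 − Φ(0.8609)) ≈ 0.3893

By the reflection principle for standard BM, P(τ_b ≤ t) = 2 · P(B_t ≥ b). Since B_t ~ N(0, t), P(B_t ≥ 1.98) = 1 − Φ(1.98/√t) = 1 − Φ(1.98/√5.29) = 1 − Φ(0.8609) ≈ 0.19465. Doubling: P(τ_{1.98} ≤ 5.29) ≈ 2 · 0.19465 = 0.38930 ≈ 0.3893.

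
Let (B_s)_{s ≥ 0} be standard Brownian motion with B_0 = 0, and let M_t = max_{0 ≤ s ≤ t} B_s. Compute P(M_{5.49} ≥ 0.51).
P(M_{5.49} ≥ 0.51) = 2·P(B_{5.49} ≥ 0.51) = 2(1 − Φ(0.51/√5.49)) ≈ 0.8277

By the reflection principle for Brownian motion, P(M_t ≥ a) = 2 · P(B_t ≥ a) for a ≥ 0. Since B_t ~ N(0, t), P(B_t ≥ 0.51) = 1 − Φ(0.51/√t) = 1 − Φ(0.51/√5.49) = 1 − Φ(0.2177). So
  P(M_{5.49} ≥ 0.51) = 2(1 − Φ(0.2177)) ≈ 0.8277.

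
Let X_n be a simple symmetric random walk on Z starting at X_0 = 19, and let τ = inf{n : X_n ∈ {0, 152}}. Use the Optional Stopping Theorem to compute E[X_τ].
E[X_τ] = 19

X_n is a martingale and τ is a bounded-mean stopping time (indeed τ is finite a.s. with bounded expectation since the walk is in a bounded region). By the OST, E[X_τ] = E[X_0] = 19. Equivalently: E[X_τ] = 152 · P(hit 152 first) + 0 · P(hit 0 first) = 152 · (19/152) = 19.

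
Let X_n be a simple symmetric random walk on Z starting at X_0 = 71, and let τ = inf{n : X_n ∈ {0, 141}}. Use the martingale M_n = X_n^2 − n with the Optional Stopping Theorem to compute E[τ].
E[τ] = 4970

M_n = X_n^2 − n is a martingale (since E[X_{n+1}^2 | F_n] = X_n^2 + 1). By OST (τ has finite mean in a bounded region), E[M_τ] = E[M_0] = X_0^2 − 0 = 71^2 = 5041. Also E[M_τ] = E[X_τ^2] − E[τ]. The walk exits at 0 or 141, with P(hit 141 first) = 71/141, so E[X_τ^2] = 141^2 · 71/141 + 0 = 10011. Thus E[τ] = E[X_τ^2] − E[M_τ] = 10011 − 5041 = 4970 = 71(141 − 71) = 4970.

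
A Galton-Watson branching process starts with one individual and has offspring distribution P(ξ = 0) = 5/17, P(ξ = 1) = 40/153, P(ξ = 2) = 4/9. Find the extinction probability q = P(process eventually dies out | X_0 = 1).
q = 45/68

The pgf is f(s) = 5/17 + 40/153·s + 4/9·s². The extinction probability q is the smallest fixed point of f in [0, 1]. Setting s = f(s):
  4/9·s² + (40/153 − 1)·s + 5/17 = 0
  4/9·s² − (5/17 + 4/9)·s + 5/17 = 0
which factors as (s − 1)·(4/9·s − 5/17) = 0, giving roots s = 1 and s = (5/17)/(4/9) = 45/68.
Mean offspring μ = 40/153 + 2·4/9 = 176/153 > 1 (supercritical), so q < 1. The extinction probability is the smaller root: q = (5/17)/(4/9) = 45/68.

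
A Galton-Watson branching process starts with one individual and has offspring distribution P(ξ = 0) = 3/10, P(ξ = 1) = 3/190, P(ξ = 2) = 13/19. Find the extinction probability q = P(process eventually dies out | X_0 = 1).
q = 57/130

The pgf is f(s) = 3/10 + 3/190·s + 13/19·s². The extinction probability q is the smallest fixed point of f in [0, 1]. Setting s = f(s):
  13/19·s² + (3/190 − 1)·s + 3/10 = 0
  13/19·s² − (3/10 + 13/19)·s + 3/10 = 0
which factors as (s − 1)·(13/19·s − 3/10) = 0, giving roots s = 1 and s = (3/10)/(13/19) = 57/130.
Mean offspring μ = 3/190 + 2·13/19 = 263/190 > 1 (supercritical), so q < 1. The extinction probability is the smaller root: q = (3/10)/(13/19) = 57/130.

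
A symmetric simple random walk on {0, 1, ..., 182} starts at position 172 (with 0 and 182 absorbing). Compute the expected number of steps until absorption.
E[τ | X_0 = 172] = 1720

Let v_k = E[τ | X_0 = k]. Boundary: v_0 = v_182 = 0. Recurrence: v_k = 1 + (v_{k-1} + v_{k+1})/2 for 1 ≤ k ≤ 181. The particular solution to v_k − (v_{k-1} + v_{k+1})/2 = 1 is v_k = −k^2. Adding homogeneous solution A + B k and matching boundaries gives v_k = k (182 − k). Substituting k = 172: v_172 = 172 · 10 = 1720.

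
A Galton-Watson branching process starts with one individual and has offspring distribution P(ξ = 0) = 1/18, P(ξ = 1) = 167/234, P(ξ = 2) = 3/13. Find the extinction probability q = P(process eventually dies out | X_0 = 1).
q = 13/54

The pgf is f(s) = 1/18 + 167/234·s + 3/13·s². The extinction probability q is the smallest fixed point of f in [0, 1]. Setting s = f(s):
  3/13·s² + (167/234 − 1)·s + 1/18 = 0
  3/13·s² − (1/18 + 3/13)·s + 1/18 = 0
which factors as (s − 1)·(3/13·s − 1/18) = 0, giving roots s = 1 and s = (1/18)/(3/13) = 13/54.
Mean offspring μ = 167/234 + 2·3/13 = 275/234 > 1 (supercritical), so q < 1. The extinction probability is the smaller root: q = (1/18)/(3/13) = 13/54.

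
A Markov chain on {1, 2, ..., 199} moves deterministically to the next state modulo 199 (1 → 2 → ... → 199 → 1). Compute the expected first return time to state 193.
E[T_193 | X_0 = 193] = 199

The chain cycles deterministically, so starting at state 193 it returns in exactly 199 steps. Equivalently, the stationary distribution is uniform π_j = 1/199 for every state j, so by Kac's formula E[T_193] = 1/π_193 = 199.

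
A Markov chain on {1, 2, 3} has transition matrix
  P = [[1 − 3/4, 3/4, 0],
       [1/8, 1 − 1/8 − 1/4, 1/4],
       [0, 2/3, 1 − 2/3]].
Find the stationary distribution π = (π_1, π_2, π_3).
π = (4/37, 24/37, 9/37)

This is a birth-death chain on three states, which satisfies detailed balance: π_1 · P_{12} = π_2 · P_{21} and π_2 · P_{23} = π_3 · P_{32}.
From π_1 · 3/4 = π_2 · 1/8: π_2/π_1 = (3/4)/(1/8) = 6.
From π_2 · 1/4 = π_3 · 2/3: π_3/π_2 = (1/4)/(2/3) = 3/8.
Take π_1 proportional to 1; then unnormalized π = (1, 6, 9/4). Normalize by dividing by the sum 37/4:
  π = (4/37, 24/37, 9/37).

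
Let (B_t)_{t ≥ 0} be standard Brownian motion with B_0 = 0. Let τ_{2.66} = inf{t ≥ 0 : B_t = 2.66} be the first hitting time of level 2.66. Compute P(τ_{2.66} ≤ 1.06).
P(τ_{2.66} ≤ 1.06) = 2(1 − Φ(2.66/√1.06)) = 2(1 − Φ(2.5836)) ≈ 0.0098

By the reflection principle for standard BM, P(τ_b ≤ t) = 2 · P(B_t ≥ b). Since B_t ~ N(0, t), P(B_t ≥ 2.66) = 1 − Φ(2.66/√t) = 1 − Φ(2.66/√1.06) = 1 − Φ(2.5836) ≈ 0.00489. Doubling: P(τ_{2.66} ≤ 1.06) ≈ 2 · 0.00489 = 0.00978 ≈ 0.0098.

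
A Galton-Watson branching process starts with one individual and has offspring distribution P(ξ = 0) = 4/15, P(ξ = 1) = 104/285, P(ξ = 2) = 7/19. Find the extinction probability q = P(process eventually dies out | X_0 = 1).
q = 76/105

The pgf is f(s) = 4/15 + 104/285·s + 7/19·s². The extinction probability q is the smallest fixed point of f in [0, 1]. Setting s = f(s):
  7/19·s² + (104/285 − 1)·s + 4/15 = 0
  7/19·s² − (4/15 + 7/19)·s + 4/15 = 0
which factors as (s − 1)·(7/19·s − 4/15) = 0, giving roots s = 1 and s = (4/15)/(7/19) = 76/105.
Mean offspring μ = 104/285 + 2·7/19 = 314/285 > 1 (supercritical), so q < 1. The extinction probability is the smaller root: q = (4/15)/(7/19) = 76/105.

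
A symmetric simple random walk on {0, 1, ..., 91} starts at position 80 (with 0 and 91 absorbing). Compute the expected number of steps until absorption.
E[τ | X_0 = 80] = 880

Let v_k = E[τ | X_0 = k]. Boundary: v_0 = v_91 = 0. Recurrence: v_k = 1 + (v_{k-1} + v_{k+1})/2 for 1 ≤ k ≤ 90. The particular solution to v_k − (v_{k-1} + v_{k+1})/2 = 1 is v_k = −k^2. Adding homogeneous solution A + B k and matching boundaries gives v_k = k (91 − k). Substituting k = 80: v_80 = 80 · 11 = 880.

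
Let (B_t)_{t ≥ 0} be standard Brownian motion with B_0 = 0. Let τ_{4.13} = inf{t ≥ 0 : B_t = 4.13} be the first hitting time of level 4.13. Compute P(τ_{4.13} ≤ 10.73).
P(τ_{4.13} ≤ 10.73) = 2(1 − Φ(4.13/√10.73)) = 2(1 − Φ(1.2608)) ≈ 0.2074

By the reflection principle for standard BM, P(τ_b ≤ t) = 2 · P(B_t ≥ b). Since B_t ~ N(0, t), P(B_t ≥ 4.13) = 1 − Φ(4.13/√t) = 1 − Φ(4.13/√10.73) = 1 − Φ(1.2608) ≈ 0.10369. Doubling: P(τ_{4.13} ≤ 10.73) ≈ 2 · 0.10369 = 0.20738 ≈ 0.2074.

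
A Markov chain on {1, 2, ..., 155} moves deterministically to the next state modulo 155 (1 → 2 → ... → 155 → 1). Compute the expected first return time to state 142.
E[T_142 | X_0 = 142] = 155

The chain cycles deterministically, so starting at state 142 it returns in exactly 155 steps. Equivalently, the stationary distribution is uniform π_j = 1/155 for every state j, so by Kac's formula E[T_142] = 1/π_142 = 155.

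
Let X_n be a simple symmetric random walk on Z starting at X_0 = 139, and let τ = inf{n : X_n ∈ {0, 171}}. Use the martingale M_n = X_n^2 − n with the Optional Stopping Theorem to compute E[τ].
E[τ] = 4448

M_n = X_n^2 − n is a martingale (since E[X_{n+1}^2 | F_n] = X_n^2 + 1). By OST (τ has finite mean in a bounded region), E[M_τ] = E[M_0] = X_0^2 − 0 = 139^2 = 19321. Also E[M_τ] = E[X_τ^2] − E[τ]. The walk exits at 0 or 171, with P(hit 171 first) = 139/171, so E[X_τ^2] = 171^2 · 139/171 + 0 = 23769. Thus E[τ] = E[X_τ^2] − E[M_τ] = 23769 − 19321 = 4448 = 139(171 − 139) = 4448.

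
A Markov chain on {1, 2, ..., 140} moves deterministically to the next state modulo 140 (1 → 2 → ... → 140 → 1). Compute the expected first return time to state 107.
E[T_107 | X_0 = 107] = 140

The chain cycles deterministically, so starting at state 107 it returns in exactly 140 steps. Equivalently, the stationary distribution is uniform π_j = 1/140 for every state j, so by Kac's formula E[T_107] = 1/π_107 = 140.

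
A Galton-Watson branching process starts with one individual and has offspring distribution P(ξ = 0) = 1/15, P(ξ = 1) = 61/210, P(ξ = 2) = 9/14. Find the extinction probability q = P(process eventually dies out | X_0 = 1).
q = 14/135

The pgf is f(s) = 1/15 + 61/210·s + 9/14·s². The extinction probability q is the smallest fixed point of f in [0, 1]. Setting s = f(s):
  9/14·s² + (61/210 − 1)·s + 1/15 = 0
  9/14·s² − (1/15 + 9/14)·s + 1/15 = 0
which factors as (s − 1)·(9/14·s − 1/15) = 0, giving roots s = 1 and s = (1/15)/(9/14) = 14/135.
Mean offspring μ = 61/210 + 2·9/14 = 331/210 > 1 (supercritical), so q < 1. The extinction probability is the smaller root: q = (1/15)/(9/14) = 14/135.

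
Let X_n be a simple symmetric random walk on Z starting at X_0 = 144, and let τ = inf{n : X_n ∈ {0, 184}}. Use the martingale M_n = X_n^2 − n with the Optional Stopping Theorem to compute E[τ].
E[τ] = 5760

M_n = X_n^2 − n is a martingale (since E[X_{n+1}^2 | F_n] = X_n^2 + 1). By OST (τ has finite mean in a bounded region), E[M_τ] = E[M_0] = X_0^2 − 0 = 144^2 = 20736. Also E[M_τ] = E[X_τ^2] − E[τ]. The walk exits at 0 or 184, with P(hit 184 first) = 144/184, so E[X_τ^2] = 184^2 · 144/184 + 0 = 26496. Thus E[τ] = E[X_τ^2] − E[M_τ] = 26496 − 20736 = 5760 = 144(184 − 144) = 5760.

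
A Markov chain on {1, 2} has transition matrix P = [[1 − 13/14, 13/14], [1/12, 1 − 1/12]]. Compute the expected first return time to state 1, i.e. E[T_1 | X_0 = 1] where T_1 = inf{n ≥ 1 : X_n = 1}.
E[T_1 | X_0 = 1] = 1/π_1 = 85/7

For an irreducible recurrent Markov chain with stationary distribution π, E[T_i | X_0 = i] = 1/π_i (Kac's formula). Here π_1 = (1/12)/(13/14 + 1/12) = (1/12)/(85/84) = 7/85, so E[T_1 | X_0 = 1] = 1/π_1 = (13/14 + 1/12)/(1/12) = (85/84)/(1/12) = 85/7.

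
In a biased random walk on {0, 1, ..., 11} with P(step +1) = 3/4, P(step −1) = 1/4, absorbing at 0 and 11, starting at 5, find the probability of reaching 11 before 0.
P(hit 11 before 0) = (1 − (1/3)^5) / (1 − (1/3)^11) = 88209/88573

Let u_k denote P(reach 11 before 0 | start at k). Boundary: u_0 = 0, u_11 = 1. Recurrence: u_k = 3/4·u_{k+1} + 1/4·u_{k-1} for 1 ≤ k ≤ 10. Try u_k = A + B·r^k with r = q/p = (1/4)/(3/4) = 1/3. Substitution satisfies the recurrence; boundary conditions give:
  u_k = (1 − r^k) / (1 − r^N) = (1 − (1/3)^5) / (1 − (1/3)^11) = 88209/88573.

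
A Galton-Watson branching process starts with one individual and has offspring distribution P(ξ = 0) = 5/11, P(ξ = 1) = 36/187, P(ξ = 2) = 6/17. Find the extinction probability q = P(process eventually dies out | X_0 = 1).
q = 1

Mean offspring μ = 0·5/11 + 1·36/187 + 2·6/17 = 168/187 ≤ 1. For μ ≤ 1 with offspring not concentrated at 1, the Galton-Watson process goes extinct almost surely, so q = 1.
(Algebraic check: The pgf is f(s) = 5/11 + 36/187·s + 6/17·s². The extinction probability q is the smallest fixed point of f in [0, 1]. Setting s = f(s):
  6/17·s² + (36/187 − 1)·s + 5/11 = 0
  6/17·s² − (5/11 + 6/17)·s + 5/11 = 0
which factors as (s − 1)·(6/17·s − 5/11) = 0, giving roots s = 1 and s = (5/11)/(6/17) = 85/66. Since 85/66 ≥ 1, the smallest root in [0, 1] is s = 1.)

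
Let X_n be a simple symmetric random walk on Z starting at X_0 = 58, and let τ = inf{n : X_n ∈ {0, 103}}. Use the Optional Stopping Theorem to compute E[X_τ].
E[X_τ] = 58

X_n is a martingale and τ is a bounded-mean stopping time (indeed τ is finite a.s. with bounded expectation since the walk is in a bounded region). By the OST, E[X_τ] = E[X_0] = 58. Equivalently: E[X_τ] = 103 · P(hit 103 first) + 0 · P(hit 0 first) = 103 · (58/103) = 58.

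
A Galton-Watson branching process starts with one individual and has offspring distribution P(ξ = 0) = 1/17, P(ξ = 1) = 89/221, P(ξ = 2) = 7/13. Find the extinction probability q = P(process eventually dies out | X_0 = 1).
q = 13/119

The pgf is f(s) = 1/17 + 89/221·s + 7/13·s². The extinction probability q is the smallest fixed point of f in [0, 1]. Setting s = f(s):
  7/13·s² + (89/221 − 1)·s + 1/17 = 0
  7/13·s² − (1/17 + 7/13)·s + 1/17 = 0
which factors as (s − 1)·(7/13·s − 1/17) = 0, giving roots s = 1 and s = (1/17)/(7/13) = 13/119.
Mean offspring μ = 89/221 + 2·7/13 = 327/221 > 1 (supercritical), so q < 1. The extinction probability is the smaller root: q = (1/17)/(7/13) = 13/119.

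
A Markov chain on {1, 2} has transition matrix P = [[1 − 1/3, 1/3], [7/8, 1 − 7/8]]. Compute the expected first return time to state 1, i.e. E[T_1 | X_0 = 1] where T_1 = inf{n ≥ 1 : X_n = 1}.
E[T_1 | X_0 = 1] = 1/π_1 = 29/21

For an irreducible recurrent Markov chain with stationary distribution π, E[T_i | X_0 = i] = 1/π_i (Kac's formula). Here π_1 = (7/8)/(1/3 + 7/8) = (7/8)/(29/24) = 21/29, so E[T_1 | X_0 = 1] = 1/π_1 = (1/3 + 7/8)/(7/8) = (29/24)/(7/8) = 29/21.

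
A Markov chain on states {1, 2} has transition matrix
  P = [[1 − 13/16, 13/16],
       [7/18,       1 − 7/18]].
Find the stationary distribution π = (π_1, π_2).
π_1 = 56/173, π_2 = 117/173

Solve πP = π with π_1 + π_2 = 1. From πP = π: π_1 · (1 − 13/16) + π_2 · 7/18 = π_1 ⇒ π_2 · 7/18 = π_1 · 13/16 ⇒ π_2/π_1 = (13/16)/(7/18) = 117/56. Together with π_1 + π_2 = 1:
  π_1 = (7/18)/(13/16 + 7/18) = (7/18)/(173/144) = 56/173,
  π_2 = (13/16)/(13/16 + 7/18) = (13/16)/(173/144) = 117/173.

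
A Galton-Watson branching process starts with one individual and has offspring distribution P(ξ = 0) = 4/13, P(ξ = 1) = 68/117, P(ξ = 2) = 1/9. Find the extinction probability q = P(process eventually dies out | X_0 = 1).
q = 1

Mean offspring μ = 0·4/13 + 1·68/117 + 2·1/9 = 94/117 ≤ 1. For μ ≤ 1 with offspring not concentrated at 1, the Galton-Watson process goes extinct almost surely, so q = 1.
(Algebraic check: The pgf is f(s) = 4/13 + 68/117·s + 1/9·s². The extinction probability q is the smallest fixed point of f in [0, 1]. Setting s = f(s):
  1/9·s² + (68/117 − 1)·s + 4/13 = 0
  1/9·s² − (4/13 + 1/9)·s + 4/13 = 0
which factors as (s − 1)·(1/9·s − 4/13) = 0, giving roots s = 1 and s = (4/13)/(1/9) = 36/13. Since 36/13 ≥ 1, the smallest root in [0, 1] is s = 1.)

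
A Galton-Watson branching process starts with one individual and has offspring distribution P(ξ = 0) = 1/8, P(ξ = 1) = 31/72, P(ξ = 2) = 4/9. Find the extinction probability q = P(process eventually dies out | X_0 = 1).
q = 9/32

The pgf is f(s) = 1/8 + 31/72·s + 4/9·s². The extinction probability q is the smallest fixed point of f in [0, 1]. Setting s = f(s):
  4/9·s² + (31/72 − 1)·s + 1/8 = 0
  4/9·s² − (1/8 + 4/9)·s + 1/8 = 0
which factors as (s − 1)·(4/9·s − 1/8) = 0, giving roots s = 1 and s = (1/8)/(4/9) = 9/32.
Mean offspring μ = 31/72 + 2·4/9 = 95/72 > 1 (supercritical), so q < 1. The extinction probability is the smaller root: q = (1/8)/(4/9) = 9/32.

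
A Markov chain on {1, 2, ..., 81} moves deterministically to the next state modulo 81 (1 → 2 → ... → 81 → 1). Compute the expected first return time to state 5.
E[T_5 | X_0 = 5] = 81

The chain cycles deterministically, so starting at state 5 it returns in exactly 81 steps. Equivalently, the stationary distribution is uniform π_j = 1/81 for every state j, so by Kac's formula E[T_5] = 1/π_5 = 81.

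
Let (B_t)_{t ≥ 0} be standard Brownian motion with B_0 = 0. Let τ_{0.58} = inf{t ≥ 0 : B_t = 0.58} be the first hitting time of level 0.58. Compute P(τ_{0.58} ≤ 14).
P(τ_{0.58} ≤ 14) = 2(1 − Φ(0.58/√14)) = 2(1 − Φ(0.1550)) ≈ 0.8768

By the reflection principle for standard BM, P(τ_b ≤ t) = 2 · P(B_t ≥ b). Since B_t ~ N(0, t), P(B_t ≥ 0.58) = 1 − Φ(0.58/√t) = 1 − Φ(0.58/√14) = 1 − Φ(0.1550) ≈ 0.43841. Doubling: P(τ_{0.58} ≤ 14) ≈ 2 · 0.43841 = 0.87682 ≈ 0.8768.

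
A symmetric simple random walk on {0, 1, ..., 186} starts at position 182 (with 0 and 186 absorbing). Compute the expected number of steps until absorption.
E[τ | X_0 = 182] = 728

Let v_k = E[τ | X_0 = k]. Boundary: v_0 = v_186 = 0. Recurrence: v_k = 1 + (v_{k-1} + v_{k+1})/2 for 1 ≤ k ≤ 185. The particular solution to v_k − (v_{k-1} + v_{k+1})/2 = 1 is v_k = −k^2. Adding homogeneous solution A + B k and matching boundaries gives v_k = k (186 − k). Substituting k = 182: v_182 = 182 · 4 = 728.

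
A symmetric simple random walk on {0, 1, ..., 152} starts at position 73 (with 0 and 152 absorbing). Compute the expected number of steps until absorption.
E[τ | X_0 = 73] = 5767

Let v_k = E[τ | X_0 = k]. Boundary: v_0 = v_152 = 0. Recurrence: v_k = 1 + (v_{k-1} + v_{k+1})/2 for 1 ≤ k ≤ 151. The particular solution to v_k − (v_{k-1} + v_{k+1})/2 = 1 is v_k = −k^2. Adding homogeneous solution A + B k and matching boundaries gives v_k = k (152 − k). Substituting k = 73: v_73 = 73 · 79 = 5767.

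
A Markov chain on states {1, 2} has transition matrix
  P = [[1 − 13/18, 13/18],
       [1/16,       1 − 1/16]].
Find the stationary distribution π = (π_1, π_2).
π_1 = 9/113, π_2 = 104/113

Solve πP = π with π_1 + π_2 = 1. From πP = π: π_1 · (1 − 13/18) + π_2 · 1/16 = π_1 ⇒ π_2 · 1/16 = π_1 · 13/18 ⇒ π_2/π_1 = (13/18)/(1/16) = 104/9. Together with π_1 + π_2 = 1:
  π_1 = (1/16)/(13/18 + 1/16) = (1/16)/(113/144) = 9/113,
  π_2 = (13/18)/(13/18 + 1/16) = (13/18)/(113/144) = 104/113.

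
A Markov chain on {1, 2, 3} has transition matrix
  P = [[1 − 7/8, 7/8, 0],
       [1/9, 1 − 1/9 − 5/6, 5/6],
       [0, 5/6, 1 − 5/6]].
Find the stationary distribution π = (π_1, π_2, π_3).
π = (4/67, 63/134, 63/134)

This is a birth-death chain on three states, which satisfies detailed balance: π_1 · P_{12} = π_2 · P_{21} and π_2 · P_{23} = π_3 · P_{32}.
From π_1 · 7/8 = π_2 · 1/9: π_2/π_1 = (7/8)/(1/9) = 63/8.
From π_2 · 5/6 = π_3 · 5/6: π_3/π_2 = (5/6)/(5/6) = 1.
Take π_1 proportional to 1; then unnormalized π = (1, 63/8, 63/8). Normalize by dividing by the sum 67/4:
  π = (4/67, 63/134, 63/134).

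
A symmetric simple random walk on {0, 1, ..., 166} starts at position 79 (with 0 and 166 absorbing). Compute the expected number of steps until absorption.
E[τ | X_0 = 79] = 6873

Let v_k = E[τ | X_0 = k]. Boundary: v_0 = v_166 = 0. Recurrence: v_k = 1 + (v_{k-1} + v_{k+1})/2 for 1 ≤ k ≤ 165. The particular solution to v_k − (v_{k-1} + v_{k+1})/2 = 1 is v_k = −k^2. Adding homogeneous solution A + B k and matching boundaries gives v_k = k (166 − k). Substituting k = 79: v_79 = 79 · 87 = 6873.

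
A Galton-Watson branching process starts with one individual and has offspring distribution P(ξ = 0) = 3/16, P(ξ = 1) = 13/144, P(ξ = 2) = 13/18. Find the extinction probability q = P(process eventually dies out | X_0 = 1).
q = 27/104

The pgf is f(s) = 3/16 + 13/144·s + 13/18·s². The extinction probability q is the smallest fixed point of f in [0, 1]. Setting s = f(s):
  13/18·s² + (13/144 − 1)·s + 3/16 = 0
  13/18·s² − (3/16 + 13/18)·s + 3/16 = 0
which factors as (s − 1)·(13/18·s − 3/16) = 0, giving roots s = 1 and s = (3/16)/(13/18) = 27/104.
Mean offspring μ = 13/144 + 2·13/18 = 221/144 > 1 (supercritical), so q < 1. The extinction probability is the smaller root: q = (3/16)/(13/18) = 27/104.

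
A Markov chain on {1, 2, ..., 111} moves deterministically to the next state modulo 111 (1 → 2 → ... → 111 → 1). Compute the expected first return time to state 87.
E[T_87 | X_0 = 87] = 111

The chain cycles deterministically, so starting at state 87 it returns in exactly 111 steps. Equivalently, the stationary distribution is uniform π_j = 1/111 for every state j, so by Kac's formula E[T_87] = 1/π_87 = 111.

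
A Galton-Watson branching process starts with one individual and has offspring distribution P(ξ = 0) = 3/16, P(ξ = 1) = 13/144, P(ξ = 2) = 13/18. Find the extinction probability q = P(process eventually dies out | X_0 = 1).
q = 27/104

The pgf is f(s) = 3/16 + 13/144·s + 13/18·s². The extinction probability q is the smallest fixed point of f in [0, 1]. Setting s = f(s):
  13/18·s² + (13/144 − 1)·s + 3/16 = 0
  13/18·s² − (3/16 + 13/18)·s + 3/16 = 0
which factors as (s − 1)·(13/18·s − 3/16) = 0, giving roots s = 1 and s = (3/16)/(13/18) = 27/104.
Mean offspring μ = 13/144 + 2·13/18 = 221/144 > 1 (supercritical), so q < 1. The extinction probability is the smaller root: q = (3/16)/(13/18) = 27/104.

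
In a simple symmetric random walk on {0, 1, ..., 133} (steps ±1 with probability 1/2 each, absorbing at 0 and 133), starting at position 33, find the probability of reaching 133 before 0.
P(hit 133 before 0) = 33/133

Let u_k = P(hit 133 before 0 | start at k). Then u_0 = 0, u_133 = 1, and u_k = u_{k-1}/2 + u_{k+1}/2 for 1 ≤ k ≤ 132. This harmonic recurrence is solved by u_k = k/133, giving u_33 = 33/133.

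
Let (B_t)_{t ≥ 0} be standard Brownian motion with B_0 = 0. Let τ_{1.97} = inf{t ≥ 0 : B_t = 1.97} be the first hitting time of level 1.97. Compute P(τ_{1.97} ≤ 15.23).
P(τ_{1.97} ≤ 15.23) = 2(1 − Φ(1.97/√15.23)) = 2(1 − Φ(0.5048)) ≈ 0.6137

By the reflection principle for standard BM, P(τ_b ≤ t) = 2 · P(B_t ≥ b). Since B_t ~ N(0, t), P(B_t ≥ 1.97) = 1 − Φ(1.97/√t) = 1 − Φ(1.97/√15.23) = 1 − Φ(0.5048) ≈ 0.30685. Doubling: P(τ_{1.97} ≤ 15.23) ≈ 2 · 0.30685 = 0.61370 ≈ 0.6137.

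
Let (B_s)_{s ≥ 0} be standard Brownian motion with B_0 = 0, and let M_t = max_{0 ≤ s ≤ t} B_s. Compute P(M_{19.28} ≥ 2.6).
P(M_{19.28} ≥ 2.6) = 2·P(B_{19.28} ≥ 2.6) = 2(1 − Φ(2.6/√19.28)) ≈ 0.5538

By the reflection principle for Brownian motion, P(M_t ≥ a) = 2 · P(B_t ≥ a) for a ≥ 0. Since B_t ~ N(0, t), P(B_t ≥ 2.6) = 1 − Φ(2.6/√t) = 1 − Φ(2.6/√19.28) = 1 − Φ(0.5921). So
  P(M_{19.28} ≥ 2.6) = 2(1 − Φ(0.5921)) ≈ 0.5538.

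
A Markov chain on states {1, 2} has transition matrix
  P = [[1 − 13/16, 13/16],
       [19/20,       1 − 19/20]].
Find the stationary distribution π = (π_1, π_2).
π_1 = 76/141, π_2 = 65/141

Solve πP = π with π_1 + π_2 = 1. From πP = π: π_1 · (1 − 13/16) + π_2 · 19/20 = π_1 ⇒ π_2 · 19/20 = π_1 · 13/16 ⇒ π_2/π_1 = (13/16)/(19/20) = 65/76. Together with π_1 + π_2 = 1:
  π_1 = (19/20)/(13/16 + 19/20) = (19/20)/(141/80) = 76/141,
  π_2 = (13/16)/(13/16 + 19/20) = (13/16)/(141/80) = 65/141.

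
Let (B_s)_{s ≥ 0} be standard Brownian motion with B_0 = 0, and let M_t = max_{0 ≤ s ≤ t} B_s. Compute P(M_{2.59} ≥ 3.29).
P(M_{2.59} ≥ 3.29) = 2·P(B_{2.59} ≥ 3.29) = 2(1 − Φ(3.29/√2.59)) ≈ 0.0409

By the reflection principle for Brownian motion, P(M_t ≥ a) = 2 · P(B_t ≥ a) for a ≥ 0. Since B_t ~ N(0, t), P(B_t ≥ 3.29) = 1 − Φ(3.29/√t) = 1 − Φ(3.29/√2.59) = 1 − Φ(2.0443). So
  P(M_{2.59} ≥ 3.29) = 2(1 − Φ(2.0443)) ≈ 0.0409.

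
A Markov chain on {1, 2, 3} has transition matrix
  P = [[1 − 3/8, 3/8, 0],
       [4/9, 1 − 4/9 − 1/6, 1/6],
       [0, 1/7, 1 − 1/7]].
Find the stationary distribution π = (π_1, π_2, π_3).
π = (64/181, 54/181, 63/181)

This is a birth-death chain on three states, which satisfies detailed balance: π_1 · P_{12} = π_2 · P_{21} and π_2 · P_{23} = π_3 · P_{32}.
From π_1 · 3/8 = π_2 · 4/9: π_2/π_1 = (3/8)/(4/9) = 27/32.
From π_2 · 1/6 = π_3 · 1/7: π_3/π_2 = (1/6)/(1/7) = 7/6.
Take π_1 proportional to 1; then unnormalized π = (1, 27/32, 63/64). Normalize by dividing by the sum 181/64:
  π = (64/181, 54/181, 63/181).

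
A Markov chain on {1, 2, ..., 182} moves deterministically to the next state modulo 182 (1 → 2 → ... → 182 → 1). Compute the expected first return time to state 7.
E[T_7 | X_0 = 7] = 182

The chain cycles deterministically, so starting at state 7 it returns in exactly 182 steps. Equivalently, the stationary distribution is uniform π_j = 1/182 for every state j, so by Kac's formula E[T_7] = 1/π_7 = 182.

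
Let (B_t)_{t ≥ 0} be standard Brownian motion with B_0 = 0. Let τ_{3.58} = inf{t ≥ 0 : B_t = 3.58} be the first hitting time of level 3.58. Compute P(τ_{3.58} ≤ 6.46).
P(τ_{3.58} ≤ 6.46) = 2(1 − Φ(3.58/√6.46)) = 2(1 − Φ(1.4085)) ≈ 0.1590

By the reflection principle for standard BM, P(τ_b ≤ t) = 2 · P(B_t ≥ b). Since B_t ~ N(0, t), P(B_t ≥ 3.58) = 1 − Φ(3.58/√t) = 1 − Φ(3.58/√6.46) = 1 − Φ(1.4085) ≈ 0.07949. Doubling: P(τ_{3.58} ≤ 6.46) ≈ 2 · 0.07949 = 0.15898 ≈ 0.1590.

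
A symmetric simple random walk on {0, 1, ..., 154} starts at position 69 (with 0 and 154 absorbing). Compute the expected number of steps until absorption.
E[τ | X_0 = 69] = 5865

Let v_k = E[τ | X_0 = k]. Boundary: v_0 = v_154 = 0. Recurrence: v_k = 1 + (v_{k-1} + v_{k+1})/2 for 1 ≤ k ≤ 153. The particular solution to v_k − (v_{k-1} + v_{k+1})/2 = 1 is v_k = −k^2. Adding homogeneous solution A + B k and matching boundaries gives v_k = k (154 − k). Substituting k = 69: v_69 = 69 · 85 = 5865.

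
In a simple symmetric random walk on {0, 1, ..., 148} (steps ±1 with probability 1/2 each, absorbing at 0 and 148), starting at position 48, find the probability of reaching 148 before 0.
P(hit 148 before 0) = 48/148 = 12/37

Let u_k = P(hit 148 before 0 | start at k). Then u_0 = 0, u_148 = 1, and u_k = u_{k-1}/2 + u_{k+1}/2 for 1 ≤ k ≤ 147. This harmonic recurrence is solved by u_k = k/148, giving u_48 = 48/148 = 12/37.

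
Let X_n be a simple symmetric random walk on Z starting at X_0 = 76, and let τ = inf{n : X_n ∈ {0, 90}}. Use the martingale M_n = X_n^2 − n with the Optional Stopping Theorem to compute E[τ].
E[τ] = 1064

M_n = X_n^2 − n is a martingale (since E[X_{n+1}^2 | F_n] = X_n^2 + 1). By OST (τ has finite mean in a bounded region), E[M_τ] = E[M_0] = X_0^2 − 0 = 76^2 = 5776. Also E[M_τ] = E[X_τ^2] − E[τ]. The walk exits at 0 or 90, with P(hit 90 first) = 76/90, so E[X_τ^2] = 90^2 · 76/90 + 0 = 6840. Thus E[τ] = E[X_τ^2] − E[M_τ] = 6840 − 5776 = 1064 = 76(90 − 76) = 1064.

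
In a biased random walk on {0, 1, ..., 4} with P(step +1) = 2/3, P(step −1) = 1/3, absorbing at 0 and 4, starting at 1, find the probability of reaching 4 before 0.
P(hit 4 before 0) = (1 − (1/2)^1) / (1 − (1/2)^4) = 8/15

Let u_k denote P(reach 4 before 0 | start at k). Boundary: u_0 = 0, u_4 = 1. Recurrence: u_k = 2/3·u_{k+1} + 1/3·u_{k-1} for 1 ≤ k ≤ 3. Try u_k = A + B·r^k with r = q/p = (1/3)/(2/3) = 1/2. Substitution satisfies the recurrence; boundary conditions give:
  u_k = (1 − r^k) / (1 − r^N) = (1 − (1/2)^1) / (1 − (1/2)^4) = 8/15.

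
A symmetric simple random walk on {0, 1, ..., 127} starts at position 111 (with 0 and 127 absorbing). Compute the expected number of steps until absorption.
E[τ | X_0 = 111] = 1776

Let v_k = E[τ | X_0 = k]. Boundary: v_0 = v_127 = 0. Recurrence: v_k = 1 + (v_{k-1} + v_{k+1})/2 for 1 ≤ k ≤ 126. The particular solution to v_k − (v_{k-1} + v_{k+1})/2 = 1 is v_k = −k^2. Adding homogeneous solution A + B k and matching boundaries gives v_k = k (127 − k). Substituting k = 111: v_111 = 111 · 16 = 1776.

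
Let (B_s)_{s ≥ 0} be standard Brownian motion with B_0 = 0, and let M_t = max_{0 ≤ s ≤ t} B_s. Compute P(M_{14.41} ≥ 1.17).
P(M_{14.41} ≥ 1.17) = 2·P(B_{14.41} ≥ 1.17) = 2(1 − Φ(1.17/√14.41)) ≈ 0.7579

By the reflection principle for Brownian motion, P(M_t ≥ a) = 2 · P(B_t ≥ a) for a ≥ 0. Since B_t ~ N(0, t), P(B_t ≥ 1.17) = 1 − Φ(1.17/√t) = 1 − Φ(1.17/√14.41) = 1 − Φ(0.3082). So
  P(M_{14.41} ≥ 1.17) = 2(1 − Φ(0.3082)) ≈ 0.7579.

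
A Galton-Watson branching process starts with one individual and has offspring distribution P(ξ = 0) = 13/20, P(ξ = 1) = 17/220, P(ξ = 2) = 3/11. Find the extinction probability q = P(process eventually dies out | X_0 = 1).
q = 1

Mean offspring μ = 0·13/20 + 1·17/220 + 2·3/11 = 137/220 ≤ 1. For μ ≤ 1 with offspring not concentrated at 1, the Galton-Watson process goes extinct almost surely, so q = 1.
(Algebraic check: The pgf is f(s) = 13/20 + 17/220·s + 3/11·s². The extinction probability q is the smallest fixed point of f in [0, 1]. Setting s = f(s):
  3/11·s² + (17/220 − 1)·s + 13/20 = 0
  3/11·s² − (13/20 + 3/11)·s + 13/20 = 0
which factors as (s − 1)·(3/11·s − 13/20) = 0, giving roots s = 1 and s = (13/20)/(3/11) = 143/60. Since 143/60 ≥ 1, the smallest root in [0, 1] is s = 1.)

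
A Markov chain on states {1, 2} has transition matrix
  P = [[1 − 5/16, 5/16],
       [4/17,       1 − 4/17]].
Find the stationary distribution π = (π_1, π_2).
π_1 = 64/149, π_2 = 85/149

Solve πP = π with π_1 + π_2 = 1. From πP = π: π_1 · (1 − 5/16) + π_2 · 4/17 = π_1 ⇒ π_2 · 4/17 = π_1 · 5/16 ⇒ π_2/π_1 = (5/16)/(4/17) = 85/64. Together with π_1 + π_2 = 1:
  π_1 = (4/17)/(5/16 + 4/17) = (4/17)/(149/272) = 64/149,
  π_2 = (5/16)/(5/16 + 4/17) = (5/16)/(149/272) = 85/149.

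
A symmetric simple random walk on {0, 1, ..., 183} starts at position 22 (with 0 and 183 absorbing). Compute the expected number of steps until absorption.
E[τ | X_0 = 22] = 3542

Let v_k = E[τ | X_0 = k]. Boundary: v_0 = v_183 = 0. Recurrence: v_k = 1 + (v_{k-1} + v_{k+1})/2 for 1 ≤ k ≤ 182. The particular solution to v_k − (v_{k-1} + v_{k+1})/2 = 1 is v_k = −k^2. Adding homogeneous solution A + B k and matching boundaries gives v_k = k (183 − k). Substituting k = 22: v_22 = 22 · 161 = 3542.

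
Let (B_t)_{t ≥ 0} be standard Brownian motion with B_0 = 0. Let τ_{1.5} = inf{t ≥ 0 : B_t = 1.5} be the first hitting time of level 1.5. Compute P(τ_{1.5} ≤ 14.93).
P(τ_{1.5} ≤ 14.93) = 2(1 − Φ(1.5/√14.93)) = 2(1 − Φ(0.3882)) ≈ 0.6979

By the reflection principle for standard BM, P(τ_b ≤ t) = 2 · P(B_t ≥ b). Since B_t ~ N(0, t), P(B_t ≥ 1.5) = 1 − Φ(1.5/√t) = 1 − Φ(1.5/√14.93) = 1 − Φ(0.3882) ≈ 0.34893. Doubling: P(τ_{1.5} ≤ 14.93) ≈ 2 · 0.34893 = 0.69786 ≈ 0.6979.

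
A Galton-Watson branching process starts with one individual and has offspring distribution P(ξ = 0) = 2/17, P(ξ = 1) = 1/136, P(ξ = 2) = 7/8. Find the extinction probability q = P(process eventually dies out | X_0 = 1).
q = 16/119

The pgf is f(s) = 2/17 + 1/136·s + 7/8·s². The extinction probability q is the smallest fixed point of f in [0, 1]. Setting s = f(s):
  7/8·s² + (1/136 − 1)·s + 2/17 = 0
  7/8·s² − (2/17 + 7/8)·s + 2/17 = 0
which factors as (s − 1)·(7/8·s − 2/17) = 0, giving roots s = 1 and s = (2/17)/(7/8) = 16/119.
Mean offspring μ = 1/136 + 2·7/8 = 239/136 > 1 (supercritical), so q < 1. The extinction probability is the smaller root: q = (2/17)/(7/8) = 16/119.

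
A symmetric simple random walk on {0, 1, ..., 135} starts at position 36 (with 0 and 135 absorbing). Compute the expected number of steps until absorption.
E[τ | X_0 = 36] = 3564

Let v_k = E[τ | X_0 = k]. Boundary: v_0 = v_135 = 0. Recurrence: v_k = 1 + (v_{k-1} + v_{k+1})/2 for 1 ≤ k ≤ 134. The particular solution to v_k − (v_{k-1} + v_{k+1})/2 = 1 is v_k = −k^2. Adding homogeneous solution A + B k and matching boundaries gives v_k = k (135 − k). Substituting k = 36: v_36 = 36 · 99 = 3564.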